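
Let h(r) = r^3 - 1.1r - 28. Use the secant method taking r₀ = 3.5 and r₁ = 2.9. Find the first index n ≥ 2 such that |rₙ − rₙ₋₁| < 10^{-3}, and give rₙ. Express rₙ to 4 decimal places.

n = 5, rₙ = 3.1573

h(3.5) = 11.025000, h(2.9) = -6.801000
r₂ = 2.900000 − (-6.801000)·(-0.600000)/(-17.826000) = 3.128913;  |Δ| = 0.228913
h(3.128913) = -0.809449
r₃ = 3.128913 − (-0.809449)·(0.228913)/(5.991551) = 3.159839;  |Δ| = 0.030926
h(3.159839) = 0.073838
r₄ = 3.159839 − 0.073838·(0.030926)/(0.883287) = 3.157253;  |Δ| = 0.002585
h(3.157253) = -0.000692
r₅ = 3.157253 − (-0.000692)·(-0.002585)/(-0.074530) = 3.157277;  |Δ| = 0.000024
|r₅ − r₄| = 0.000024 < 10^{-3}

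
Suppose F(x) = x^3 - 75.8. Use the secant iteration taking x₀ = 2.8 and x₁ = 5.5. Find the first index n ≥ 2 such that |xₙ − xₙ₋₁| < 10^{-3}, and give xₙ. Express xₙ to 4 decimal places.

n = 6, xₙ = 4.2321

F(2.8) = -53.848000, F(5.5) = 90.575000
x₂ = 5.500000 − 90.575000·(2.700000)/(144.423000) = 3.806693;  |Δ| = 1.693307
F(3.806693) = -20.637555
x₃ = 3.806693 − (-20.637555)·(-1.693307)/(-111.212555) = 4.120917;  |Δ| = 0.314225
F(4.120917) = -5.818743
x₄ = 4.120917 − (-5.818743)·(0.314225)/(14.818812) = 4.244301;  |Δ| = 0.123383
F(4.244301) = 0.657203
x₅ = 4.244301 − 0.657203·(0.123383)/(6.475946) = 4.231779;  |Δ| = 0.012521
F(4.231779) = -0.017486
x₆ = 4.231779 − (-0.017486)·(-0.012521)/(-0.674690) = 4.232104;  |Δ| = 0.000325
|x₆ − x₅| = 0.000325 < 10^{-3}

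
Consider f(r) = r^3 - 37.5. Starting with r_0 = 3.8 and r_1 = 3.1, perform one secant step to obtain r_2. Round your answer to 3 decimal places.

f(3.8) = 17.37200, f(3.1) = -7.70900
r_2 = 3.10000 − (-7.70900)·(3.10000 − 3.80000) / (-7.70900 − 17.37200) = 3.10000 − (5.39630)/(-25.08100) = 3.31515

3.315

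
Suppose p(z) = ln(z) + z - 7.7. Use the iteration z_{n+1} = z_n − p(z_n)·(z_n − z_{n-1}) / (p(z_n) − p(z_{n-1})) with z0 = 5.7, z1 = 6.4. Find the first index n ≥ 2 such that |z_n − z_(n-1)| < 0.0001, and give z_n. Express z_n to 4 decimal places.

p(5.7) = -0.259534, p(6.4) = 0.556298
z2 = 6.400000 − 0.556298·(0.700000)/(0.815832) = 5.922685;  |Δ| = 0.477315
p(5.922685) = 0.001475
z3 = 5.922685 − 0.001475·(-0.477315)/(-0.554823) = 5.921416;  |Δ| = 0.001269
p(5.921416) = -0.000008
z4 = 5.921416 − (-0.000008)·(-0.001269)/(-0.001483) = 5.921423;  |Δ| = 0.000007
|z4 − z3| = 0.000007 < 0.0001

n = 4, z_n = 5.9214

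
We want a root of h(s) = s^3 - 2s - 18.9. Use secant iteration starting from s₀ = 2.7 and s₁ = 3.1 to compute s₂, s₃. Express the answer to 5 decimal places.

h(2.7) = -4.6170000, h(3.1) = 4.6910000
s₂ = 3.1000000 − 4.6910000·(3.1000000 − 2.7000000) / (4.6910000 − (-4.6170000)) = 3.1000000 − (1.8764000)/(9.3080000) = 2.8984100
h(2.8984100) = -0.3479144
s₃ = 2.8984100 − (-0.3479144)·(2.8984100 − 3.1000000) / (-0.3479144 − 4.6910000) = 2.8984100 − (0.0701361)/(-5.0389144) = 2.9123289

2.89841, 2.91233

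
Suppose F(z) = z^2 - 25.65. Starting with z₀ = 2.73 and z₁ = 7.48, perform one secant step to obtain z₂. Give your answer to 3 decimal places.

4.512

F(2.73) = -18.19710, F(7.48) = 30.30040
z₂ = 7.48000 − 30.30040·(7.48000 − 2.73000) / (30.30040 − (-18.19710)) = 7.48000 − (143.92690)/(48.49750) = 4.51228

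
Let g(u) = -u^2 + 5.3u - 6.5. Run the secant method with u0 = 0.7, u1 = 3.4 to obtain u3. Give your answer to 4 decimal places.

3.3739

g(0.7) = -3.280000, g(3.4) = -0.040000
u2 = 3.400000 − (-0.040000)·(3.400000 − 0.700000) / (-0.040000 − (-3.280000)) = 3.400000 − (-0.108000)/(3.240000) = 3.433333
g(3.433333) = -0.091111
u3 = 3.433333 − (-0.091111)·(3.433333 − 3.400000) / (-0.091111 − (-0.040000)) = 3.433333 − (-0.003037)/(-0.051111) = 3.373913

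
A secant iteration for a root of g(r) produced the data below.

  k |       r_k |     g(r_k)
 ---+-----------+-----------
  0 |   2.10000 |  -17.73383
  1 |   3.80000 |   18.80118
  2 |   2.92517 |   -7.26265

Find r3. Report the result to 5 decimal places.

3.16894

r3 = 2.92517 − (-7.26265)·(2.92517 − 3.80000) / (-7.26265 − 18.80118)
   = 2.92517 − (6.3535841)/(-26.0638300) = 3.1689402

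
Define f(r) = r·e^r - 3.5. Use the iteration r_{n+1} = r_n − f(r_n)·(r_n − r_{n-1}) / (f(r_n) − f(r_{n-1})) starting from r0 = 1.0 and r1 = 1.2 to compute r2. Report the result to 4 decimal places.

f(1.0) = -0.781718, f(1.2) = 0.484140
r2 = 1.200000 − 0.484140·(1.200000 − 1.000000) / (0.484140 − (-0.781718)) = 1.200000 − (0.096828)/(1.265858) = 1.123508

1.1235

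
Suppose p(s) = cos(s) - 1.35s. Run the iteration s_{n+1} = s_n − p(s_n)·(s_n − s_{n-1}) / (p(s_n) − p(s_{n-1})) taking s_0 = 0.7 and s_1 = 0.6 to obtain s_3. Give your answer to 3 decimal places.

p(0.7) = -0.18016, p(0.6) = 0.01534
s_2 = 0.60000 − 0.01534·(0.60000 − 0.70000) / (0.01534 − (-0.18016)) = 0.60000 − (-0.00153)/(0.19549) = 0.60784
p(0.60784) = 0.00029
s_3 = 0.60784 − 0.00029·(0.60784 − 0.60000) / (0.00029 − 0.01534) = 0.60784 − (0.00000)/(-0.01504) = 0.60800

0.608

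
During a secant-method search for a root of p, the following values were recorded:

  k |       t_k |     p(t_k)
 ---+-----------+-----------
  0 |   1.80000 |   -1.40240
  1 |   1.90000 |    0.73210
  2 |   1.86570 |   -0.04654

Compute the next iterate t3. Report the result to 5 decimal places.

t3 = 1.86570 − (-0.04654)·(1.86570 − 1.90000) / (-0.04654 − 0.73210)
   = 1.86570 − (0.0015963)/(-0.7786400) = 1.8677501

1.86775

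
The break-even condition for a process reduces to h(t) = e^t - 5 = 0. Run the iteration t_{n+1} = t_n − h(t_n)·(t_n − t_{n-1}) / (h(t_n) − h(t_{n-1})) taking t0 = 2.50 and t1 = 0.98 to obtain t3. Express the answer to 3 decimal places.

h(2.50) = 7.18249, h(0.98) = -2.33554
t2 = 0.98000 − (-2.33554)·(0.98000 − 2.50000) / (-2.33554 − 7.18249) = 0.98000 − (3.55003)/(-9.51804) = 1.35298
h(1.35298) = -1.13107
t3 = 1.35298 − (-1.13107)·(1.35298 − 0.98000) / (-1.13107 − (-2.33554)) = 1.35298 − (-0.42186)/(1.20448) = 1.70323

1.703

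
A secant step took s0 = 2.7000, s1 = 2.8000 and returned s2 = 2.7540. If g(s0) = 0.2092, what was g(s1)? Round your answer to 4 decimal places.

-0.1782

The secant line through (2.7000, 0.2092) and (2.8000, g(s1)) crosses zero at s2 = 2.7540.
So (2.7000, 0.2092), (2.8000, g(s1)), (2.7540, 0) are collinear:
g(s1) = 0.2092 · (2.8000 − 2.7540) / (2.7000 − 2.7540) = 0.2092 · (0.046000)/(-0.054000) = -0.178207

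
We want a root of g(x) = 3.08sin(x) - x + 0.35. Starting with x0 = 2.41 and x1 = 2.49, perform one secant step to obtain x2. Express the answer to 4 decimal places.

g(2.41) = -0.002389, g(2.49) = -0.272123
x2 = 2.490000 − (-0.272123)·(2.490000 − 2.410000) / (-0.272123 − (-0.002389)) = 2.490000 − (-0.021770)/(-0.269734) = 2.409292

2.4093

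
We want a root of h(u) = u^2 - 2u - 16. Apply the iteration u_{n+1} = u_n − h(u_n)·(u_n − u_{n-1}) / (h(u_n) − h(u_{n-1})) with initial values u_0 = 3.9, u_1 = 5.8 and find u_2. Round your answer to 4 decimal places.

5.0156

h(3.9) = -8.590000, h(5.8) = 6.040000
u_2 = 5.800000 − 6.040000·(5.800000 − 3.900000) / (6.040000 − (-8.590000)) = 5.800000 − (11.476000)/(14.630000) = 5.015584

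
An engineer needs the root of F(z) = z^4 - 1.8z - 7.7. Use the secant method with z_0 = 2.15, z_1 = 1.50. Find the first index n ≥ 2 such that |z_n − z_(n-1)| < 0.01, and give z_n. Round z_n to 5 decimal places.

F(2.15) = 9.7975062, F(1.50) = -5.3375000
z_2 = 1.5000000 − (-5.3375000)·(-0.6500000)/(-15.1350062) = 1.7292285;  |Δ| = 0.2292285
F(1.7292285) = -1.8711284
z_3 = 1.7292285 − (-1.8711284)·(0.2292285)/(3.4663716) = 1.8529648;  |Δ| = 0.1237363
F(1.8529648) = 0.7534385
z_4 = 1.8529648 − 0.7534385·(0.1237363)/(2.6245669) = 1.8174436;  |Δ| = 0.0355212
F(1.8174436) = -0.0609199
z_5 = 1.8174436 − (-0.0609199)·(-0.0355212)/(-0.8143583) = 1.8201009;  |Δ| = 0.0026572
|z_5 − z_4| = 0.0026572 < 0.01

n = 5, z_n = 1.82010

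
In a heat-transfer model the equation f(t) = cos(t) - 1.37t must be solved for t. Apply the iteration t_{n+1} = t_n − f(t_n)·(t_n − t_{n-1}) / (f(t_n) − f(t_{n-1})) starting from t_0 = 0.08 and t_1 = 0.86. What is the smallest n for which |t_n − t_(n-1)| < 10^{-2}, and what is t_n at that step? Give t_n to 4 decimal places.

n = 4, t_n = 0.6017

f(0.08) = 0.887202, f(0.86) = -0.525763
t_2 = 0.860000 − (-0.525763)·(0.780000)/(-1.412964) = 0.569763;  |Δ| = 0.290237
f(0.569763) = 0.061454
t_3 = 0.569763 − 0.061454·(-0.290237)/(0.587216) = 0.600137;  |Δ| = 0.030374
f(0.600137) = 0.003071
t_4 = 0.600137 − 0.003071·(0.030374)/(-0.058383) = 0.601734;  |Δ| = 0.001598
|t_4 − t_3| = 0.001598 < 10^{-2}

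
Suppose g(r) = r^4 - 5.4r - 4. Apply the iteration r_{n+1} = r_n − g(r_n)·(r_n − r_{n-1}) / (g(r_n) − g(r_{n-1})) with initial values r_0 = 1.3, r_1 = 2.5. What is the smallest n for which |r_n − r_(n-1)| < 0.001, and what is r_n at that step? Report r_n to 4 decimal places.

g(1.3) = -8.163900, g(2.5) = 21.562500
r_2 = 2.500000 − 21.562500·(1.200000)/(29.726400) = 1.629562;  |Δ| = 0.870438
g(1.629562) = -5.748106
r_3 = 1.629562 − (-5.748106)·(-0.870438)/(-27.310606) = 1.812764;  |Δ| = 0.183203
g(1.812764) = -2.990382
r_4 = 1.812764 − (-2.990382)·(0.183203)/(2.757724) = 2.011423;  |Δ| = 0.198659
g(2.011423) = 1.506988
r_5 = 2.011423 − 1.506988·(0.198659)/(4.497371) = 1.944856;  |Δ| = 0.066567
g(1.944856) = -0.195187
r_6 = 1.944856 − (-0.195187)·(-0.066567)/(-1.702175) = 1.952489;  |Δ| = 0.007633
g(1.952489) = -0.010471
r_7 = 1.952489 − (-0.010471)·(0.007633)/(0.184716) = 1.952922;  |Δ| = 0.000433
|r_7 − r_6| = 0.000433 < 0.001

n = 7, r_n = 1.9529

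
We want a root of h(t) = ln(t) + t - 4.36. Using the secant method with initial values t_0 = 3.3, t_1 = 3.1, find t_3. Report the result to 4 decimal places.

h(3.3) = 0.133922, h(3.1) = -0.128598
t_2 = 3.100000 − (-0.128598)·(3.100000 − 3.300000) / (-0.128598 − 0.133922) = 3.100000 − (0.025720)/(-0.262520) = 3.197972
h(3.197972) = 0.000489
t_3 = 3.197972 − 0.000489·(3.197972 − 3.100000) / (0.000489 − (-0.128598)) = 3.197972 − (0.000048)/(0.129086) = 3.197601

3.1976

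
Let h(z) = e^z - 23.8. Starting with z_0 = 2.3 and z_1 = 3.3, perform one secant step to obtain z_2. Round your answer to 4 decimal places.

h(2.3) = -13.825818, h(3.3) = 3.312639
z_2 = 3.300000 − 3.312639·(3.300000 − 2.300000) / (3.312639 − (-13.825818)) = 3.300000 − (3.312639)/(17.138456) = 3.106713

3.1067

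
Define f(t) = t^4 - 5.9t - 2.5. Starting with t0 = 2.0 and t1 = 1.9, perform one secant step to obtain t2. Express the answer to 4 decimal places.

f(2.0) = 1.700000, f(1.9) = -0.677900
t2 = 1.900000 − (-0.677900)·(1.900000 − 2.000000) / (-0.677900 − 1.700000) = 1.900000 − (0.067790)/(-2.377900) = 1.928508

1.9285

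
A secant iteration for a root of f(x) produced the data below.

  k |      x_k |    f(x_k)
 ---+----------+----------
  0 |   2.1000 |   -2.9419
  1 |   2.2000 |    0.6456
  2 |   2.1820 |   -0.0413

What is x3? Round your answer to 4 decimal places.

x3 = 2.1820 − (-0.0413)·(2.1820 − 2.2000) / (-0.0413 − 0.6456)
   = 2.1820 − (0.000743)/(-0.686900) = 2.183082

2.1831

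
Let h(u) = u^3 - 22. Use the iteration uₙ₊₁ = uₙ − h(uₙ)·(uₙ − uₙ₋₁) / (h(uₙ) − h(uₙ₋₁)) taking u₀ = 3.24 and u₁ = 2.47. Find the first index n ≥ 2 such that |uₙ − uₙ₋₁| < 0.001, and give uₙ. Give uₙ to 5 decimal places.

h(3.24) = 12.0122240, h(2.47) = -6.9307770
u₂ = 2.4700000 − (-6.9307770)·(-0.7700000)/(-18.9430010) = 2.7517240;  |Δ| = 0.2817240
h(2.7517240) = -1.1639869
u₃ = 2.7517240 − (-1.1639869)·(0.2817240)/(5.7667901) = 2.8085881;  |Δ| = 0.0568641
h(2.8085881) = 0.1546115
u₄ = 2.8085881 − 0.1546115·(0.0568641)/(1.3185984) = 2.8019205;  |Δ| = 0.0066676
h(2.8019205) = -0.0027987
u₅ = 2.8019205 − (-0.0027987)·(-0.0066676)/(-0.1574103) = 2.8020391;  |Δ| = 0.0001185
|u₅ − u₄| = 0.0001185 < 0.001

n = 5, uₙ = 2.80204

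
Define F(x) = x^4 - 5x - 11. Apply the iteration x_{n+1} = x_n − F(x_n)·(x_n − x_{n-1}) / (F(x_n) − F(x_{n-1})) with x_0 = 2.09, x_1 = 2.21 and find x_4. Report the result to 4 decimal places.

2.1609

F(2.09) = -2.369702, F(2.21) = 1.804433
x_2 = 2.210000 − 1.804433·(2.210000 − 2.090000) / (1.804433 − (-2.369702)) = 2.210000 − (0.216532)/(4.174135) = 2.158125
F(2.158125) = -0.098275
x_3 = 2.158125 − (-0.098275)·(2.158125 − 2.210000) / (-0.098275 − 1.804433) = 2.158125 − (0.005098)/(-1.902708) = 2.160805
F(2.160805) = -0.003746
x_4 = 2.160805 − (-0.003746)·(2.160805 − 2.158125) / (-0.003746 − (-0.098275)) = 2.160805 − (-0.000010)/(0.094529) = 2.160911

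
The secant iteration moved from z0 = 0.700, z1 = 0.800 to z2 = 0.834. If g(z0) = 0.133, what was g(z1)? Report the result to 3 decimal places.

0.034

The secant line through (0.700, 0.133) and (0.800, g(z1)) crosses zero at z2 = 0.834.
So (0.700, 0.133), (0.800, g(z1)), (0.834, 0) are collinear:
g(z1) = 0.133 · (0.800 − 0.834) / (0.700 − 0.834) = 0.133 · (-0.03400)/(-0.13400) = 0.03375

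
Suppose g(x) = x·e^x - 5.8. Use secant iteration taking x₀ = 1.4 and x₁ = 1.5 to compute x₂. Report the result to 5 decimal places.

1.41174

g(1.4) = -0.1227200, g(1.5) = 0.9225336
x₂ = 1.5000000 − 0.9225336·(1.5000000 − 1.4000000) / (0.9225336 − (-0.1227200)) = 1.5000000 − (0.0922534)/(1.0452537) = 1.4117407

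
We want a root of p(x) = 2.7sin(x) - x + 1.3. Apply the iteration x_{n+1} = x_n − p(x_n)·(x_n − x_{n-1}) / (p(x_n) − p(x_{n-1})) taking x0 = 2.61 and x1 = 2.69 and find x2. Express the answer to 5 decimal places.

p(2.61) = 0.0586485, p(2.69) = -0.2117225
x2 = 2.6900000 − (-0.2117225)·(2.6900000 − 2.6100000) / (-0.2117225 − 0.0586485) = 2.6900000 − (-0.0169378)/(-0.2703710) = 2.6273535

2.62735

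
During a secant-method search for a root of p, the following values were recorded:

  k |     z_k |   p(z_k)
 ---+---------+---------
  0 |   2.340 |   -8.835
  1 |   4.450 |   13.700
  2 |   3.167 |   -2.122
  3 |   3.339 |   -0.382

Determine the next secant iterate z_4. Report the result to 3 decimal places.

z_4 = 3.339 − (-0.382)·(3.339 − 3.167) / (-0.382 − (-2.122))
   = 3.339 − (-0.06570)/(1.74000) = 3.37676

3.377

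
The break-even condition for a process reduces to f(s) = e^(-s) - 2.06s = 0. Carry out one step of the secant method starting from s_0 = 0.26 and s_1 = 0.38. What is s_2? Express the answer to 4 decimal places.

f(0.26) = 0.235452, f(0.38) = -0.098939
s_2 = 0.380000 − (-0.098939)·(0.380000 − 0.260000) / (-0.098939 − 0.235452) = 0.380000 − (-0.011873)/(-0.334390) = 0.344495

0.3445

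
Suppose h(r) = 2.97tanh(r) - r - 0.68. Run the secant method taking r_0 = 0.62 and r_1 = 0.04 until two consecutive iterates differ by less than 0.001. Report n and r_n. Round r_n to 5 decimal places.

h(0.62) = 0.3368502, h(0.04) = -0.6012633
r_2 = 0.0400000 − (-0.6012633)·(-0.5800000)/(-0.9381136) = 0.4117383;  |Δ| = 0.3717383
h(0.4117383) = 0.0664062
r_3 = 0.4117383 − 0.0664062·(0.3717383)/(0.6676695) = 0.3747653;  |Δ| = 0.0369730
h(0.3747653) = 0.0089486
r_4 = 0.3747653 − 0.0089486·(-0.0369730)/(-0.0574576) = 0.3690070;  |Δ| = 0.0057583
h(0.3690070) = -0.0002321
r_5 = 0.3690070 − (-0.0002321)·(-0.0057583)/(-0.0091807) = 0.3691526;  |Δ| = 0.0001456
|r_5 − r_4| = 0.0001456 < 0.001

n = 5, r_n = 0.36915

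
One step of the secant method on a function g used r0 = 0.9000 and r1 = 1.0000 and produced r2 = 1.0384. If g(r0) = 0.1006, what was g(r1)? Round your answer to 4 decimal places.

The secant line through (0.9000, 0.1006) and (1.0000, g(r1)) crosses zero at r2 = 1.0384.
So (0.9000, 0.1006), (1.0000, g(r1)), (1.0384, 0) are collinear:
g(r1) = 0.1006 · (1.0000 − 1.0384) / (0.9000 − 1.0384) = 0.1006 · (-0.038400)/(-0.138400) = 0.027912

0.0279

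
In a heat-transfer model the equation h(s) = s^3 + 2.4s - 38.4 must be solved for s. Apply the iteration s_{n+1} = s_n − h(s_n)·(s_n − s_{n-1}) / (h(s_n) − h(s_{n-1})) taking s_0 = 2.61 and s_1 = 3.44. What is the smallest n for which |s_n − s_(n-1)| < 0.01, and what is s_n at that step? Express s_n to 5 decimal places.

h(2.61) = -14.3564190, h(3.44) = 10.5635840
s_2 = 3.4400000 − 10.5635840·(0.8300000)/(24.9200030) = 3.0881632;  |Δ| = 0.3518368
h(3.0881632) = -1.5373627
s_3 = 3.0881632 − (-1.5373627)·(-0.3518368)/(-12.1009467) = 3.1328622;  |Δ| = 0.0446990
h(3.1328622) = -0.1326340
s_4 = 3.1328622 − (-0.1326340)·(0.0446990)/(1.4047287) = 3.1370827;  |Δ| = 0.0042205
|s_4 − s_3| = 0.0042205 < 0.01

n = 4, s_n = 3.13708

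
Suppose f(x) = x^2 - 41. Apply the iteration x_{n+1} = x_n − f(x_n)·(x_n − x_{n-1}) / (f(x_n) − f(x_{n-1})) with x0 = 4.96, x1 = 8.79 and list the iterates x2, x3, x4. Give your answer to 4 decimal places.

6.1526, 6.3631, 6.4039

f(4.96) = -16.398400, f(8.79) = 36.264100
x2 = 8.790000 − 36.264100·(8.790000 − 4.960000) / (36.264100 − (-16.398400)) = 8.790000 − (138.891503)/(52.662500) = 6.152611
f(6.152611) = -3.145379
x3 = 6.152611 − (-3.145379)·(6.152611 − 8.790000) / (-3.145379 − 36.264100) = 6.152611 − (8.295588)/(-39.409479) = 6.363108
f(6.363108) = -0.510854
x4 = 6.363108 − (-0.510854)·(6.363108 − 6.152611) / (-0.510854 − (-3.145379)) = 6.363108 − (-0.107533)/(2.634525) = 6.403925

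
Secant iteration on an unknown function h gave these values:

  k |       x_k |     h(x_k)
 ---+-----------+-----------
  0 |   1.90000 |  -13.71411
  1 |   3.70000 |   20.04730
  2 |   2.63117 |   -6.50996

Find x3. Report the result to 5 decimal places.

2.89317

x3 = 2.63117 − (-6.50996)·(2.63117 − 3.70000) / (-6.50996 − 20.04730)
   = 2.63117 − (6.9580405)/(-26.5572600) = 2.8931714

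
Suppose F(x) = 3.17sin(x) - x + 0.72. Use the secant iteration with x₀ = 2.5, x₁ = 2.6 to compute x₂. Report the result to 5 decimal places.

F(2.5) = 0.1171567, F(2.6) = -0.2458607
x₂ = 2.6000000 − (-0.2458607)·(2.6000000 − 2.5000000) / (-0.2458607 − 0.1171567) = 2.6000000 − (-0.0245861)/(-0.3630173) = 2.5322730

2.53227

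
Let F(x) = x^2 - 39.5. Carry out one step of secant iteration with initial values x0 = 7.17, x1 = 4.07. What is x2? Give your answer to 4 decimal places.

6.1105

F(7.17) = 11.908900, F(4.07) = -22.935100
x2 = 4.070000 − (-22.935100)·(4.070000 − 7.170000) / (-22.935100 − 11.908900) = 4.070000 − (71.098810)/(-34.844000) = 6.110489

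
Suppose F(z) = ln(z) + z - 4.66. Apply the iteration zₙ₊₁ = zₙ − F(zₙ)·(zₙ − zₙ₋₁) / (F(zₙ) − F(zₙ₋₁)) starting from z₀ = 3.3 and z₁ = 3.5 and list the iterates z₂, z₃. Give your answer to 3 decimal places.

F(3.3) = -0.16608, F(3.5) = 0.09276
z₂ = 3.50000 − 0.09276·(3.50000 − 3.30000) / (0.09276 − (-0.16608)) = 3.50000 − (0.01855)/(0.25884) = 3.42832
F(3.42832) = 0.00040
z₃ = 3.42832 − 0.00040·(3.42832 − 3.50000) / (0.00040 − 0.09276) = 3.42832 − (-0.00003)/(-0.09237) = 3.42802

3.428, 3.428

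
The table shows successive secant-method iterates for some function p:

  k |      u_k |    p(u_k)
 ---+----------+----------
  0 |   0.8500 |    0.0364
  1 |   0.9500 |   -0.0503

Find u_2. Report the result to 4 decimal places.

u_2 = 0.9500 − (-0.0503)·(0.9500 − 0.8500) / (-0.0503 − 0.0364)
   = 0.9500 − (-0.005030)/(-0.086700) = 0.891984

0.8920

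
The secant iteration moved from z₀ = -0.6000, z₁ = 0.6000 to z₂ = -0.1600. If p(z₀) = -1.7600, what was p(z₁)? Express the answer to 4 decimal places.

3.0400

The secant line through (-0.6000, -1.7600) and (0.6000, p(z₁)) crosses zero at z₂ = -0.1600.
So (-0.6000, -1.7600), (0.6000, p(z₁)), (-0.1600, 0) are collinear:
p(z₁) = -1.7600 · (0.6000 − (-0.1600)) / (-0.6000 − (-0.1600)) = -1.7600 · (0.760000)/(-0.440000) = 3.040000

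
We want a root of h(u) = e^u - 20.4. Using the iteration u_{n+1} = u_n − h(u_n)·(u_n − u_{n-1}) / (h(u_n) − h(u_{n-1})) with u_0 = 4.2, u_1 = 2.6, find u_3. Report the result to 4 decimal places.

h(4.2) = 46.286331, h(2.6) = -6.936262
u_2 = 2.600000 − (-6.936262)·(2.600000 − 4.200000) / (-6.936262 − 46.286331) = 2.600000 − (11.098019)/(-53.222593) = 2.808521
h(2.808521) = -3.814633
u_3 = 2.808521 − (-3.814633)·(2.808521 − 2.600000) / (-3.814633 − (-6.936262)) = 2.808521 − (-0.795430)/(3.121629) = 3.063333

3.0633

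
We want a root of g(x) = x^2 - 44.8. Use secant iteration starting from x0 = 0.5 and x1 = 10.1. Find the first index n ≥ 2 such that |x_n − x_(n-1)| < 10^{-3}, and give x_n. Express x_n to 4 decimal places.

g(0.5) = -44.550000, g(10.1) = 57.210000
x2 = 10.100000 − 57.210000·(9.600000)/(101.760000) = 4.702830;  |Δ| = 5.397170
g(4.702830) = -22.683388
x3 = 4.702830 − (-22.683388)·(-5.397170)/(-79.893388) = 6.235199;  |Δ| = 1.532368
g(6.235199) = -5.922299
x4 = 6.235199 − (-5.922299)·(1.532368)/(16.761089) = 6.776640;  |Δ| = 0.541441
g(6.776640) = 1.122846
x5 = 6.776640 − 1.122846·(0.541441)/(7.045145) = 6.690346;  |Δ| = 0.086294
g(6.690346) = -0.039277
x6 = 6.690346 − (-0.039277)·(-0.086294)/(-1.162122) = 6.693262;  |Δ| = 0.002917
g(6.693262) = -0.000243
x7 = 6.693262 − (-0.000243)·(0.002917)/(0.039033) = 6.693280;  |Δ| = 0.000018
|x7 − x6| = 0.000018 < 10^{-3}

n = 7, x_n = 6.6933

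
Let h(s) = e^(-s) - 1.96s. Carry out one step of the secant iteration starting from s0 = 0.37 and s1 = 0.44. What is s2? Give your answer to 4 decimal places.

h(0.37) = -0.034466, h(0.44) = -0.218364
s2 = 0.440000 − (-0.218364)·(0.440000 − 0.370000) / (-0.218364 − (-0.034466)) = 0.440000 − (-0.015285)/(-0.183898) = 0.356881

0.3569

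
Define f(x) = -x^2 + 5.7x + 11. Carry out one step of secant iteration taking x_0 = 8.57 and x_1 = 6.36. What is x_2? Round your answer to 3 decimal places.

7.097

f(8.57) = -13.59590, f(6.36) = 6.80240
x_2 = 6.36000 − 6.80240·(6.36000 − 8.57000) / (6.80240 − (-13.59590)) = 6.36000 − (-15.03330)/(20.39830) = 7.09699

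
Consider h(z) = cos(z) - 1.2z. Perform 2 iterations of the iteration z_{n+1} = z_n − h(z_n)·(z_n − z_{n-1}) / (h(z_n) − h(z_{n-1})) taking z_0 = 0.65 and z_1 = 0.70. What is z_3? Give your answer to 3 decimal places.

h(0.65) = 0.01608, h(0.70) = -0.07516
z_2 = 0.70000 − (-0.07516)·(0.70000 − 0.65000) / (-0.07516 − 0.01608) = 0.70000 − (-0.00376)/(-0.09124) = 0.65881
h(0.65881) = 0.00014
z_3 = 0.65881 − 0.00014·(0.65881 − 0.70000) / (0.00014 − (-0.07516)) = 0.65881 − (-0.00001)/(0.07530) = 0.65889

0.659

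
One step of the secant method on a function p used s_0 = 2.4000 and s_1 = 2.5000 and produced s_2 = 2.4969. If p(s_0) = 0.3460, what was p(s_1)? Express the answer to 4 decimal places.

The secant line through (2.4000, 0.3460) and (2.5000, p(s_1)) crosses zero at s_2 = 2.4969.
So (2.4000, 0.3460), (2.5000, p(s_1)), (2.4969, 0) are collinear:
p(s_1) = 0.3460 · (2.5000 − 2.4969) / (2.4000 − 2.4969) = 0.3460 · (0.003100)/(-0.096900) = -0.011069

-0.0111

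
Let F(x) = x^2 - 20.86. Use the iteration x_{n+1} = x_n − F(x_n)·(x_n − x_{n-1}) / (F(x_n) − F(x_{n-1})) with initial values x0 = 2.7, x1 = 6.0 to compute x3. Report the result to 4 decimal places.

F(2.7) = -13.570000, F(6.0) = 15.140000
x2 = 6.000000 − 15.140000·(6.000000 − 2.700000) / (15.140000 − (-13.570000)) = 6.000000 − (49.962000)/(28.710000) = 4.259770
F(4.259770) = -2.714359
x3 = 4.259770 − (-2.714359)·(4.259770 − 6.000000) / (-2.714359 − 15.140000) = 4.259770 − (4.723608)/(-17.854359) = 4.524333

4.5243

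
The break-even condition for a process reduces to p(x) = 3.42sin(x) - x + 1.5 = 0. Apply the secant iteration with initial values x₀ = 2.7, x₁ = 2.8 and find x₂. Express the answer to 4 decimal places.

2.7629

p(2.7) = 0.261639, p(2.8) = -0.154341
x₂ = 2.800000 − (-0.154341)·(2.800000 − 2.700000) / (-0.154341 − 0.261639) = 2.800000 − (-0.015434)/(-0.415980) = 2.762897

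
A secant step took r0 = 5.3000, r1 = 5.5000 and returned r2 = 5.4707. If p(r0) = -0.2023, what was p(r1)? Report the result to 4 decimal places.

0.0347

The secant line through (5.3000, -0.2023) and (5.5000, p(r1)) crosses zero at r2 = 5.4707.
So (5.3000, -0.2023), (5.5000, p(r1)), (5.4707, 0) are collinear:
p(r1) = -0.2023 · (5.5000 − 5.4707) / (5.3000 − 5.4707) = -0.2023 · (0.029300)/(-0.170700) = 0.034724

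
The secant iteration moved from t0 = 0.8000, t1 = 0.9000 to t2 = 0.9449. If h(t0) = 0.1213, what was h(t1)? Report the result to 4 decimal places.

0.0376

The secant line through (0.8000, 0.1213) and (0.9000, h(t1)) crosses zero at t2 = 0.9449.
So (0.8000, 0.1213), (0.9000, h(t1)), (0.9449, 0) are collinear:
h(t1) = 0.1213 · (0.9000 − 0.9449) / (0.8000 − 0.9449) = 0.1213 · (-0.044900)/(-0.144900) = 0.037587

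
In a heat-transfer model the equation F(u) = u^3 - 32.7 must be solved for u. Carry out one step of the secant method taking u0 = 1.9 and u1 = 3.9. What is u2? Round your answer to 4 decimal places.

2.8852

F(1.9) = -25.841000, F(3.9) = 26.619000
u2 = 3.900000 − 26.619000·(3.900000 − 1.900000) / (26.619000 − (-25.841000)) = 3.900000 − (53.238000)/(52.460000) = 2.885170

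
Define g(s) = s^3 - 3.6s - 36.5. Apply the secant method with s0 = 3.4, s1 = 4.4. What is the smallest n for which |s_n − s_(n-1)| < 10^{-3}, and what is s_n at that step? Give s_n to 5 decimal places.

g(3.4) = -9.4360000, g(4.4) = 32.8440000
s2 = 4.4000000 − 32.8440000·(1.0000000)/(42.2800000) = 3.6231788;  |Δ| = 0.7768212
g(3.6231788) = -1.9804368
s3 = 3.6231788 − (-1.9804368)·(-0.7768212)/(-34.8244368) = 3.6673560;  |Δ| = 0.0441772
g(3.6673560) = -0.3783775
s4 = 3.6673560 − (-0.3783775)·(0.0441772)/(1.6020593) = 3.6777898;  |Δ| = 0.0104339
g(3.6777898) = 0.0062498
s5 = 3.6777898 − 0.0062498·(0.0104339)/(0.3846273) = 3.6776203;  |Δ| = 0.0001695
|s5 − s4| = 0.0001695 < 10^{-3}

n = 5, s_n = 3.67762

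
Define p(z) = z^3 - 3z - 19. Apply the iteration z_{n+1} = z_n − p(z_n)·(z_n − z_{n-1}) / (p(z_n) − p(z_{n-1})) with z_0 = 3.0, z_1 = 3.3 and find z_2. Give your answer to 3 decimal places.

3.037

p(3.0) = -1.00000, p(3.3) = 7.03700
z_2 = 3.30000 − 7.03700·(3.30000 − 3.00000) / (7.03700 − (-1.00000)) = 3.30000 − (2.11110)/(8.03700) = 3.03733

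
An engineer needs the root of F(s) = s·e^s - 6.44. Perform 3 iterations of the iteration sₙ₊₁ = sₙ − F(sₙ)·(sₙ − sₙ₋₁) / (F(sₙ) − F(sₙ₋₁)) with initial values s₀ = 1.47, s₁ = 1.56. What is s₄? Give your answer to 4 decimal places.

1.4743

F(1.47) = -0.046624, F(1.56) = 0.983761
s₂ = 1.560000 − 0.983761·(1.560000 − 1.470000) / (0.983761 − (-0.046624)) = 1.560000 − (0.088539)/(1.030385) = 1.474072
F(1.474072) = -0.002750
s₃ = 1.474072 − (-0.002750)·(1.474072 − 1.560000) / (-0.002750 − 0.983761) = 1.474072 − (0.000236)/(-0.986511) = 1.474312
F(1.474312) = -0.000162
s₄ = 1.474312 − (-0.000162)·(1.474312 − 1.474072) / (-0.000162 − (-0.002750)) = 1.474312 − (0.000000)/(0.002589) = 1.474327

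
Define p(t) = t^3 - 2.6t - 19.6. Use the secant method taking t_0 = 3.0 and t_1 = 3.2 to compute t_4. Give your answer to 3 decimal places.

3.016

p(3.0) = -0.40000, p(3.2) = 4.84800
t_2 = 3.20000 − 4.84800·(3.20000 − 3.00000) / (4.84800 − (-0.40000)) = 3.20000 − (0.96960)/(5.24800) = 3.01524
p(3.01524) = -0.02595
t_3 = 3.01524 − (-0.02595)·(3.01524 − 3.20000) / (-0.02595 − 4.84800) = 3.01524 − (0.00480)/(-4.87395) = 3.01623
p(3.01623) = -0.00167
t_4 = 3.01623 − (-0.00167)·(3.01623 − 3.01524) / (-0.00167 − (-0.02595)) = 3.01623 − (0.00000)/(0.02428) = 3.01630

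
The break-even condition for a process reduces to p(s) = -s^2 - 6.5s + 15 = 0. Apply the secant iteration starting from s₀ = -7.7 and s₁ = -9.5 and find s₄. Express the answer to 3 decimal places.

-8.306

p(-7.7) = 5.76000, p(-9.5) = -13.50000
s₂ = -9.50000 − (-13.50000)·(-9.50000 − (-7.70000)) / (-13.50000 − 5.76000) = -9.50000 − (24.30000)/(-19.26000) = -8.23832
p(-8.23832) = 0.67919
s₃ = -8.23832 − 0.67919·(-8.23832 − (-9.50000)) / (0.67919 − (-13.50000)) = -8.23832 − (0.85692)/(14.17919) = -8.29875
p(-8.29875) = 0.07260
s₄ = -8.29875 − 0.07260·(-8.29875 − (-8.23832)) / (0.07260 − 0.67919) = -8.29875 − (-0.00439)/(-0.60659) = -8.30599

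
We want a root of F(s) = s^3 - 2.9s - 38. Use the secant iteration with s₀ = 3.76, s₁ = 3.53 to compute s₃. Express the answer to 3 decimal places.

F(3.76) = 4.25338, F(3.53) = -4.25002
s₂ = 3.53000 − (-4.25002)·(3.53000 − 3.76000) / (-4.25002 − 4.25338) = 3.53000 − (0.97751)/(-8.50340) = 3.64495
F(3.64495) = -0.14461
s₃ = 3.64495 − (-0.14461)·(3.64495 − 3.53000) / (-0.14461 − (-4.25002)) = 3.64495 − (-0.01662)/(4.10541) = 3.64900

3.649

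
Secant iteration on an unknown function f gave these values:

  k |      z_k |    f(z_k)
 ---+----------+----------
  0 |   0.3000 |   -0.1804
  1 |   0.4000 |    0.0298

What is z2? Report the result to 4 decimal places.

0.3858

z2 = 0.4000 − 0.0298·(0.4000 − 0.3000) / (0.0298 − (-0.1804))
   = 0.4000 − (0.002980)/(0.210200) = 0.385823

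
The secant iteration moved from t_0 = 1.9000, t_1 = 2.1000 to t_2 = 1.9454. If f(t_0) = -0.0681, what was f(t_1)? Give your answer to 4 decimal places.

The secant line through (1.9000, -0.0681) and (2.1000, f(t_1)) crosses zero at t_2 = 1.9454.
So (1.9000, -0.0681), (2.1000, f(t_1)), (1.9454, 0) are collinear:
f(t_1) = -0.0681 · (2.1000 − 1.9454) / (1.9000 − 1.9454) = -0.0681 · (0.154600)/(-0.045400) = 0.231900

0.2319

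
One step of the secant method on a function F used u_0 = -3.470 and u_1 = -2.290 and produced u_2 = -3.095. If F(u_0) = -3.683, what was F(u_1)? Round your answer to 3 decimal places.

7.906

The secant line through (-3.470, -3.683) and (-2.290, F(u_1)) crosses zero at u_2 = -3.095.
So (-3.470, -3.683), (-2.290, F(u_1)), (-3.095, 0) are collinear:
F(u_1) = -3.683 · (-2.290 − (-3.095)) / (-3.470 − (-3.095)) = -3.683 · (0.80500)/(-0.37500) = 7.90617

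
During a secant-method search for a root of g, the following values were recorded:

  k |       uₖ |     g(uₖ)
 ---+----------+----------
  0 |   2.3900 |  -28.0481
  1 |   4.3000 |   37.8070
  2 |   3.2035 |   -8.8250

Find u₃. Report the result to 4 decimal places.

3.4110

u₃ = 3.2035 − (-8.8250)·(3.2035 − 4.3000) / (-8.8250 − 37.8070)
   = 3.2035 − (9.676612)/(-46.632000) = 3.411010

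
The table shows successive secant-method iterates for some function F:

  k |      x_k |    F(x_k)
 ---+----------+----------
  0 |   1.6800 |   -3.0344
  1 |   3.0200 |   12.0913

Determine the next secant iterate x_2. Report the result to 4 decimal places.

x_2 = 3.0200 − 12.0913·(3.0200 − 1.6800) / (12.0913 − (-3.0344))
   = 3.0200 − (16.202342)/(15.125700) = 1.948820

1.9488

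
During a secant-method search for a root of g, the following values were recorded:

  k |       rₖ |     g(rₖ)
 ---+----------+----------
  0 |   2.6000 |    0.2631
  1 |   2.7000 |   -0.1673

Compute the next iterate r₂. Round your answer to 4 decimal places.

r₂ = 2.7000 − (-0.1673)·(2.7000 − 2.6000) / (-0.1673 − 0.2631)
   = 2.7000 − (-0.016730)/(-0.430400) = 2.661129

2.6611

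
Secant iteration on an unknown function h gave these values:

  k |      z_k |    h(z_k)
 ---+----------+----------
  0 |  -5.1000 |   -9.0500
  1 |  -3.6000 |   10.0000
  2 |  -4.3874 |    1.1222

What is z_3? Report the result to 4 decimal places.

-4.4869

z_3 = -4.3874 − 1.1222·(-4.3874 − (-3.6000)) / (1.1222 − 10.0000)
   = -4.3874 − (-0.883620)/(-8.877800) = -4.486931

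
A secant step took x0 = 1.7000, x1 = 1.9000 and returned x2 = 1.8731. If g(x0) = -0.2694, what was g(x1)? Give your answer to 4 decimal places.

0.0419

The secant line through (1.7000, -0.2694) and (1.9000, g(x1)) crosses zero at x2 = 1.8731.
So (1.7000, -0.2694), (1.9000, g(x1)), (1.8731, 0) are collinear:
g(x1) = -0.2694 · (1.9000 − 1.8731) / (1.7000 − 1.8731) = -0.2694 · (0.026900)/(-0.173100) = 0.041865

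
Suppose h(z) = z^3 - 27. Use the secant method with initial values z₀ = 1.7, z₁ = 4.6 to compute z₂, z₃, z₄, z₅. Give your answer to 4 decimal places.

h(1.7) = -22.087000, h(4.6) = 70.336000
z₂ = 4.600000 − 70.336000·(4.600000 − 1.700000) / (70.336000 − (-22.087000)) = 4.600000 − (203.974400)/(92.423000) = 2.393034
h(2.393034) = -13.296020
z₃ = 2.393034 − (-13.296020)·(2.393034 − 4.600000) / (-13.296020 − 70.336000) = 2.393034 − (29.343861)/(-83.632020) = 2.743903
h(2.743903) = -6.341146
z₄ = 2.743903 − (-6.341146)·(2.743903 − 2.393034) / (-6.341146 − (-13.296020)) = 2.743903 − (-2.224910)/(6.954874) = 3.063809
h(3.063809) = 1.759760
z₅ = 3.063809 − 1.759760·(3.063809 − 2.743903) / (1.759760 − (-6.341146)) = 3.063809 − (0.562959)/(8.100906) = 2.994316

2.3930, 2.7439, 3.0638, 2.9943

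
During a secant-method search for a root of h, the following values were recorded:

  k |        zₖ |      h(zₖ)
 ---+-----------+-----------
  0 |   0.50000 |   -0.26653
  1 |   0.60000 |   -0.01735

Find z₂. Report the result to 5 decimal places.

z₂ = 0.60000 − (-0.01735)·(0.60000 − 0.50000) / (-0.01735 − (-0.26653))
   = 0.60000 − (-0.0017350)/(0.2491800) = 0.6069628

0.60696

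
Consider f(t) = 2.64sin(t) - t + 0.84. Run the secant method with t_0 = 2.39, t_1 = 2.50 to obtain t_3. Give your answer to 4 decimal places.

2.4741

f(2.39) = 0.252601, f(2.50) = -0.080034
t_2 = 2.500000 − (-0.080034)·(2.500000 − 2.390000) / (-0.080034 − 0.252601) = 2.500000 − (-0.008804)/(-0.332634) = 2.473533
f(2.473533) = 0.001851
t_3 = 2.473533 − 0.001851·(2.473533 − 2.500000) / (0.001851 − (-0.080034)) = 2.473533 − (-0.000049)/(0.081884) = 2.474132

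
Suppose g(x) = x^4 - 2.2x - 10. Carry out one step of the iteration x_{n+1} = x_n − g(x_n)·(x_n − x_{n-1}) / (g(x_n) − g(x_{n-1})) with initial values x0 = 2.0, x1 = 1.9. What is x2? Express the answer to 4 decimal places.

1.9418

g(2.0) = 1.600000, g(1.9) = -1.147900
x2 = 1.900000 − (-1.147900)·(1.900000 − 2.000000) / (-1.147900 − 1.600000) = 1.900000 − (0.114790)/(-2.747900) = 1.941774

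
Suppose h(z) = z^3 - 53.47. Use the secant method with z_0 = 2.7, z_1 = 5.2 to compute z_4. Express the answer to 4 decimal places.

3.7798

h(2.7) = -33.787000, h(5.2) = 87.138000
z_2 = 5.200000 − 87.138000·(5.200000 − 2.700000) / (87.138000 − (-33.787000)) = 5.200000 − (217.845000)/(120.925000) = 3.398511
h(3.398511) = -14.217599
z_3 = 3.398511 − (-14.217599)·(3.398511 − 5.200000) / (-14.217599 − 87.138000) = 3.398511 − (25.612842)/(-101.355599) = 3.651214
h(3.651214) = -4.794328
z_4 = 3.651214 − (-4.794328)·(3.651214 − 3.398511) / (-4.794328 − (-14.217599)) = 3.651214 − (-1.211540)/(9.423272) = 3.779783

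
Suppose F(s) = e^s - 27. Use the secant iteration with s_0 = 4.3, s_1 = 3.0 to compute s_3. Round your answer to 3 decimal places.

F(4.3) = 46.69979, F(3.0) = -6.91446
s_2 = 3.00000 − (-6.91446)·(3.00000 − 4.30000) / (-6.91446 − 46.69979) = 3.00000 − (8.98880)/(-53.61426) = 3.16766
F(3.16766) = -3.24823
s_3 = 3.16766 − (-3.24823)·(3.16766 − 3.00000) / (-3.24823 − (-6.91446)) = 3.16766 − (-0.54459)/(3.66623) = 3.31620

3.316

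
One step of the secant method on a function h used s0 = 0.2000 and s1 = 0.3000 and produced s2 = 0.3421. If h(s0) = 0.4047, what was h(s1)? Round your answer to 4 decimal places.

0.1199

The secant line through (0.2000, 0.4047) and (0.3000, h(s1)) crosses zero at s2 = 0.3421.
So (0.2000, 0.4047), (0.3000, h(s1)), (0.3421, 0) are collinear:
h(s1) = 0.4047 · (0.3000 − 0.3421) / (0.2000 − 0.3421) = 0.4047 · (-0.042100)/(-0.142100) = 0.119901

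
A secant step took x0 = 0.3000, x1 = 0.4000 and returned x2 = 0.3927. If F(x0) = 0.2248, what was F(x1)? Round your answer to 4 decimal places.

The secant line through (0.3000, 0.2248) and (0.4000, F(x1)) crosses zero at x2 = 0.3927.
So (0.3000, 0.2248), (0.4000, F(x1)), (0.3927, 0) are collinear:
F(x1) = 0.2248 · (0.4000 − 0.3927) / (0.3000 − 0.3927) = 0.2248 · (0.007300)/(-0.092700) = -0.017703

-0.0177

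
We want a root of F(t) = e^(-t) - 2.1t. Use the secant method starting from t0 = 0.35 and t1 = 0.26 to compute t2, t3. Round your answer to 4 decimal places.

F(0.35) = -0.030312, F(0.26) = 0.225052
t2 = 0.260000 − 0.225052·(0.260000 − 0.350000) / (0.225052 − (-0.030312)) = 0.260000 − (-0.020255)/(0.255363) = 0.339317
F(0.339317) = -0.000309
t3 = 0.339317 − (-0.000309)·(0.339317 − 0.260000) / (-0.000309 − 0.225052) = 0.339317 − (-0.000024)/(-0.225360) = 0.339208

0.3393, 0.3392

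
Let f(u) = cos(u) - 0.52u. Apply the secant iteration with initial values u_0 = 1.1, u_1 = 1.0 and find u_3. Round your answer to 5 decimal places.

1.01487

f(1.1) = -0.1184039, f(1.0) = 0.0203023
u_2 = 1.0000000 − 0.0203023·(1.0000000 − 1.1000000) / (0.0203023 − (-0.1184039)) = 1.0000000 − (-0.0020302)/(0.1387062) = 1.0146369
f(1.0146369) = 0.0003171
u_3 = 1.0146369 − 0.0003171·(1.0146369 − 1.0000000) / (0.0003171 − 0.0203023) = 1.0146369 − (0.0000046)/(-0.0199852) = 1.0148692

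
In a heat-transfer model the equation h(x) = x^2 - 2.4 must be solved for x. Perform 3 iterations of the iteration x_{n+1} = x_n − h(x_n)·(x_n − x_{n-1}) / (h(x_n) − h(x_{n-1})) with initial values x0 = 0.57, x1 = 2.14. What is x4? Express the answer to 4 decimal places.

1.5519

h(0.57) = -2.075100, h(2.14) = 2.179600
x2 = 2.140000 − 2.179600·(2.140000 − 0.570000) / (2.179600 − (-2.075100)) = 2.140000 − (3.421972)/(4.254700) = 1.335720
h(1.335720) = -0.615853
x3 = 1.335720 − (-0.615853)·(1.335720 − 2.140000) / (-0.615853 − 2.179600) = 1.335720 − (0.495319)/(-2.795453) = 1.512907
h(1.512907) = -0.111113
x4 = 1.512907 − (-0.111113)·(1.512907 − 1.335720) / (-0.111113 − (-0.615853)) = 1.512907 − (-0.019688)/(0.504740) = 1.551913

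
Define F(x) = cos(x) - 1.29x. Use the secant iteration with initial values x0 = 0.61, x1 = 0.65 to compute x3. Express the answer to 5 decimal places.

0.62751

F(0.61) = 0.0327480, F(0.65) = -0.0424162
x2 = 0.6500000 − (-0.0424162)·(0.6500000 − 0.6100000) / (-0.0424162 − 0.0327480) = 0.6500000 − (-0.0016966)/(-0.0751642) = 0.6274275
F(0.6274275) = 0.0001590
x3 = 0.6274275 − 0.0001590·(0.6274275 − 0.6500000) / (0.0001590 − (-0.0424162)) = 0.6274275 − (-0.0000036)/(0.0425752) = 0.6275118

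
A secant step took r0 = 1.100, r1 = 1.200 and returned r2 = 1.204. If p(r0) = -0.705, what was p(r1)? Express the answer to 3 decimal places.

The secant line through (1.100, -0.705) and (1.200, p(r1)) crosses zero at r2 = 1.204.
So (1.100, -0.705), (1.200, p(r1)), (1.204, 0) are collinear:
p(r1) = -0.705 · (1.200 − 1.204) / (1.100 − 1.204) = -0.705 · (-0.00400)/(-0.10400) = -0.02712

-0.027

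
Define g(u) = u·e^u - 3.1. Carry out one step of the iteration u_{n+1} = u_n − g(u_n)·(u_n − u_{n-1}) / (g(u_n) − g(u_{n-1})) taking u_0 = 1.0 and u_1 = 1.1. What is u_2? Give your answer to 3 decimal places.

g(1.0) = -0.38172, g(1.1) = 0.20458
u_2 = 1.10000 − 0.20458·(1.10000 − 1.00000) / (0.20458 − (-0.38172)) = 1.10000 − (0.02046)/(0.58630) = 1.06511

1.065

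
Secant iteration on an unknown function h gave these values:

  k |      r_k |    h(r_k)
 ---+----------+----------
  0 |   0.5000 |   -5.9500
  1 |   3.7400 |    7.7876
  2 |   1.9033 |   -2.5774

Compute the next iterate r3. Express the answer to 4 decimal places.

r3 = 1.9033 − (-2.5774)·(1.9033 − 3.7400) / (-2.5774 − 7.7876)
   = 1.9033 − (4.733911)/(-10.365000) = 2.360021

2.3600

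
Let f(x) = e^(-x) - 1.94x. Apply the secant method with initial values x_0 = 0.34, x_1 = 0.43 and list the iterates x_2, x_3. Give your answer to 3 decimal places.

f(0.34) = 0.05217, f(0.43) = -0.18369
x_2 = 0.43000 − (-0.18369)·(0.43000 − 0.34000) / (-0.18369 − 0.05217) = 0.43000 − (-0.01653)/(-0.23586) = 0.35991
f(0.35991) = -0.00048
x_3 = 0.35991 − (-0.00048)·(0.35991 − 0.43000) / (-0.00048 − (-0.18369)) = 0.35991 − (0.00003)/(0.18321) = 0.35972

0.360, 0.360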